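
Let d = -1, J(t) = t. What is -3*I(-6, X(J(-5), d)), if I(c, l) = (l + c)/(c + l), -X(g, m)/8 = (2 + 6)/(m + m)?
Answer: -3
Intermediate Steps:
X(g, m) = -32/m (X(g, m) = -8*(2 + 6)/(m + m) = -64/(2*m) = -64*1/(2*m) = -32/m)
I(c, l) = 1 (I(c, l) = (c + l)/(c + l) = 1)
-3*I(-6, X(J(-5), d)) = -3*1 = -3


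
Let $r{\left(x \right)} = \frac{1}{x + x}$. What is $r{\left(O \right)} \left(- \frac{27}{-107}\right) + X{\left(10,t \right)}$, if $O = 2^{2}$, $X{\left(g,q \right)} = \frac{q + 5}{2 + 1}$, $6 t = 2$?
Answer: $\frac{13939}{7704} \approx 1.8093$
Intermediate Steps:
$t = \frac{1}{3}$ ($t = \frac{1}{6} \cdot 2 = \frac{1}{3} \approx 0.33333$)
$X{\left(g,q \right)} = \frac{5}{3} + \frac{q}{3}$ ($X{\left(g,q \right)} = \frac{5 + q}{3} = \left(5 + q\right) \frac{1}{3} = \frac{5}{3} + \frac{q}{3}$)
$O = 4$
$r{\left(x \right)} = \frac{1}{2 x}$
$r{\left(O \right)} \left(- \frac{27}{-107}\right) + X{\left(10,t \right)} = \frac{1}{2 \cdot 4} \left(- \frac{27}{-107}\right) + \left(\frac{5}{3} + \frac{1}{3} \cdot \frac{1}{3}\right) = \frac{1}{2} \cdot \frac{1}{4} \left(\left(-27\right) \left(- \frac{1}{107}\right)\right) + \left(\frac{5}{3} + \frac{1}{9}\right) = \frac{1}{8} \cdot \frac{27}{107} + \frac{16}{9} = \frac{27}{856} + \frac{16}{9} = \frac{13939}{7704}$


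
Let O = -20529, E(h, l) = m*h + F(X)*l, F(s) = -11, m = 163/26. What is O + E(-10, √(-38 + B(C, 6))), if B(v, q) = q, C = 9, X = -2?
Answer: -267692/13 - 44*I*√2 ≈ -20592.0 - 62.225*I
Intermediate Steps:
m = 163/26 (m = 163*(1/26) = 163/26 ≈ 6.2692)
E(h, l) = -11*l + 163*h/26 (E(h, l) = 163*h/26 - 11*l = -11*l + 163*h/26)
O + E(-10, √(-38 + B(C, 6))) = -20529 + (-11*√(-38 + 6) + (163/26)*(-10)) = -20529 + (-44*I*√2 - 815/13) = -20529 + (-815/13 - 44*I*√2) = -267692/13 - 44*I*√2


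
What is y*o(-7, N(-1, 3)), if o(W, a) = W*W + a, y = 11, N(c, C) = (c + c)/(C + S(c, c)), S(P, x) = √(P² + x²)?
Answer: 3707/7 + 22*√2/7 ≈ 534.02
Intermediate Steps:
N(c, C) = 2*c/(C + √2*√(c²)) (N(c, C) = (c + c)/(C + √(c² + c²)) = (2*c)/(C + √(2*c²)) = (2*c)/(C + √2*√(c²)) = 2*c/(C + √2*√(c²)))
o(W, a) = a + W² (o(W, a) = W² + a = a + W²)
y*o(-7, N(-1, 3)) = 11*(2*(-1)/(3 + √2*√((-1)²)) + (-7)²) = 11*(2*(-1)/(3 + √2*√1) + 49) = 11*(2*(-1)/(3 + √2*1) + 49) = 11*(2*(-1)/(3 + √2) + 49) = 11*(-2/(3 + √2) + 49) = 11*(49 - 2/(3 + √2)) = 539 - 22/(3 + √2)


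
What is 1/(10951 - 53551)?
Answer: -1/42600 ≈ -2.3474e-5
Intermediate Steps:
1/(10951 - 53551) = 1/(-42600) = -1/42600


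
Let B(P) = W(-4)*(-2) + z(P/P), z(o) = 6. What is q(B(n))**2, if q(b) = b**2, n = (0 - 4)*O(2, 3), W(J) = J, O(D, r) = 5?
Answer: 38416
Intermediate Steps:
n = -20 (n = (0 - 4)*5 = -4*5 = -20)
B(P) = 14 (B(P) = -4*(-2) + 6 = 8 + 6 = 14)
q(B(n))**2 = (14**2)**2 = 196**2 = 38416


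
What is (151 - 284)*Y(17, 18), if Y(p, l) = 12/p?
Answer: -1596/17 ≈ -93.882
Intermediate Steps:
(151 - 284)*Y(17, 18) = (151 - 284)*(12/17) = -1596/17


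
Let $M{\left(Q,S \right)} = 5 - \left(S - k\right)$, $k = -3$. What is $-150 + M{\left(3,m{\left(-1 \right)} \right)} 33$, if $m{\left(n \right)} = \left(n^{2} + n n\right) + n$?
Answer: $-117$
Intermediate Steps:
$m{\left(n \right)} = n + 2 n^{2}$ ($m{\left(n \right)} = \left(n^{2} + n^{2}\right) + n = 2 n^{2} + n = n + 2 n^{2}$)
$M{\left(Q,S \right)} = 2 - S$ ($M{\left(Q,S \right)} = 5 - \left(3 + S\right) = 2 - S$)
$-150 + M{\left(3,m{\left(-1 \right)} \right)} 33 = -150 + \left(2 - - (1 + 2 \left(-1\right))\right) 33 = -150 + \left(2 - - (1 - 2)\right) 33 = -150 + \left(2 - \left(-1\right) \left(-1\right)\right) 33 = -150 + \left(2 - 1\right) 33 = -150 + 1 \cdot 33 = -150 + 33 = -117$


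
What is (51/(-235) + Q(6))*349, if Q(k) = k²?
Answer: 2934741/235 ≈ 12488.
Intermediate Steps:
(51/(-235) + Q(6))*349 = (51/(-235) + 6²)*349 = (51*(-1/235) + 36)*349 = (-51/235 + 36)*349 = (8409/235)*349 = 2934741/235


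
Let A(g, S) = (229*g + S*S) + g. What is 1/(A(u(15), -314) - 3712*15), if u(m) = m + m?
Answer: 1/49816 ≈ 2.0074e-5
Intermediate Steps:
u(m) = 2*m
A(g, S) = S**2 + 230*g (A(g, S) = (229*g + S**2) + g = (S**2 + 229*g) + g = S**2 + 230*g)
1/(A(u(15), -314) - 3712*15) = 1/(((-314)**2 + 230*(2*15)) - 3712*15) = 1/((98596 + 230*30) - 55680) = 1/((98596 + 6900) - 55680) = 1/(105496 - 55680) = 1/49816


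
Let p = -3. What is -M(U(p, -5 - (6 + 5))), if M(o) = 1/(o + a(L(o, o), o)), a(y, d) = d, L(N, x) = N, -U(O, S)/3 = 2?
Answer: 1/12 ≈ 0.083333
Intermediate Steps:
U(O, S) = -6 (U(O, S) = -3*2 = -6)
M(o) = 1/(2*o) (M(o) = 1/(o + o) = 1/(2*o))
-M(U(p, -5 - (6 + 5))) = -1/(2*(-6)) = -(-1)/(2*6) = -1*(-1/12) = 1/12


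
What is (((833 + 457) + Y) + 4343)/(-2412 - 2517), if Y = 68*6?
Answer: -6041/4929 ≈ -1.2256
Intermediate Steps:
Y = 408
(((833 + 457) + Y) + 4343)/(-2412 - 2517) = (((833 + 457) + 408) + 4343)/(-2412 - 2517) = ((1290 + 408) + 4343)/(-4929) = (1698 + 4343)*(-1/4929) = 6041*(-1/4929) = -6041/4929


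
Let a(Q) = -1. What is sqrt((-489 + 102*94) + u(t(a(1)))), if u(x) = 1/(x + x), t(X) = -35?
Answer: sqrt(44585030)/70 ≈ 95.389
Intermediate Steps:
u(x) = 1/(2*x)
sqrt((-489 + 102*94) + u(t(a(1)))) = sqrt((-489 + 102*94) + (1/2)/(-35)) = sqrt((-489 + 9588) + (1/2)*(-1/35)) = sqrt(9099 - 1/70) = sqrt(636929/70) = sqrt(44585030)/70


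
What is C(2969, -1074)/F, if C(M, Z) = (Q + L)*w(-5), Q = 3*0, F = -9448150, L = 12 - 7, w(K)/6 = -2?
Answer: 6/944815 ≈ 6.3504e-6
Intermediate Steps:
w(K) = -12 (w(K) = 6*(-2) = -12)
L = 5
Q = 0
C(M, Z) = -60 (C(M, Z) = (0 + 5)*(-12) = 5*(-12) = -60)
C(2969, -1074)/F = -60/(-9448150) = -60*(-1/9448150) = 6/944815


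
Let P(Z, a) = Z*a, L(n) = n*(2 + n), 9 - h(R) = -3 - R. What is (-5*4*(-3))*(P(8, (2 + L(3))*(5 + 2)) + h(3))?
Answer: 58020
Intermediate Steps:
h(R) = 12 + R (h(R) = 9 - (-3 - R) = 9 + (3 + R) = 12 + R)
(-5*4*(-3))*(P(8, (2 + L(3))*(5 + 2)) + h(3)) = (-5*4*(-3))*(8*((2 + 3*(2 + 3))*(5 + 2)) + (12 + 3)) = (-20*(-3))*(8*((2 + 3*5)*7) + 15) = 60*(8*((2 + 15)*7) + 15) = 60*(8*(17*7) + 15) = 60*(8*119 + 15) = 60*(952 + 15) = 60*967 = 58020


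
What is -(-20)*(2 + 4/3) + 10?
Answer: 230/3 ≈ 76.667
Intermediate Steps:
-(-20)*(2 + 4/3) + 10 = -(-20)*10/3 + 10 = -4*(-50/3) + 10 = 200/3 + 10 = 230/3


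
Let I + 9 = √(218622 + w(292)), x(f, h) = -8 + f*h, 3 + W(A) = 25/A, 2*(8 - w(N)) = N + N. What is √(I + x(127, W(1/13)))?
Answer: √(40877 + √218338) ≈ 203.33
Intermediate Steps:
w(N) = 8 - N (w(N) = 8 - (N + N)/2 = 8 - N)
W(A) = -3 + 25/A
I = -9 + √218338 (I = -9 + √(218622 + (8 - 1*292)) = -9 + √(218622 + (8 - 292)) = -9 + √(218622 - 284) = -9 + √218338 ≈ 458.27)
√(I + x(127, W(1/13))) = √((-9 + √218338) + (-8 + 127*(-3 + 25/(1/13)))) = √((-9 + √218338) + (-8 + 127*(-3 + 25*13))) = √((-9 + √218338) + (-8 + 127*(-3 + 325))) = √((-9 + √218338) + (-8 + 127*322)) = √((-9 + √218338) + (-8 + 40894)) = √((-9 + √218338) + 40886) = √(40877 + √218338)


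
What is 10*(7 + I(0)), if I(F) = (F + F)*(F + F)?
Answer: 70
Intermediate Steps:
I(F) = 4*F² (I(F) = (2*F)*(2*F) = 4*F²)
10*(7 + I(0)) = 10*(7 + 4*0²) = 10*(7 + 4*0) = 10*(7 + 0) = 10*7 = 70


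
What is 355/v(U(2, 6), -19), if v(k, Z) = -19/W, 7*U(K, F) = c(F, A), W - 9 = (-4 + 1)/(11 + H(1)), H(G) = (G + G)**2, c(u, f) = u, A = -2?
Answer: -3124/19 ≈ -164.42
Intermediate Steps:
H(G) = 4*G**2 (H(G) = (2*G)**2 = 4*G**2)
W = 44/5 (W = 9 + (-4 + 1)/(11 + 4*1**2) = 9 - 3/(11 + 4*1) = 9 - 3/(11 + 4) = 9 - 3/15 = 9 - 3*1/15 = 9 - 1/5 = 44/5 ≈ 8.8000)
U(K, F) = F/7
v(k, Z) = -95/44 (v(k, Z) = -19/44/5 = -19*5/44 = -95/44)
355/v(U(2, 6), -19) = 355/(-95/44) = 355*(-44/95) = -3124/19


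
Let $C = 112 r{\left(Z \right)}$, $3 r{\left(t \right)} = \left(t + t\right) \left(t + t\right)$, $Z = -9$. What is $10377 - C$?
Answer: $-1719$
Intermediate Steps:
$r{\left(t \right)} = \frac{4 t^{2}}{3}$ ($r{\left(t \right)} = \frac{\left(t + t\right) \left(t + t\right)}{3} = \frac{2 t 2 t}{3} = \frac{4 t^{2}}{3}$)
$C = 12096$ ($C = 112 \frac{4 \left(-9\right)^{2}}{3} = 112 \cdot \frac{4}{3} \cdot 81 = 112 \cdot 108 = 12096$)
$10377 - C = 10377 - 12096 = -1719$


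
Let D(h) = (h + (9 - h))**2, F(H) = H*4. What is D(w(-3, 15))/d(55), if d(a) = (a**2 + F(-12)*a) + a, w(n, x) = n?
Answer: 81/440 ≈ 0.18409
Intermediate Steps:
F(H) = 4*H
d(a) = a**2 - 47*a (d(a) = (a**2 + (4*(-12))*a) + a = (a**2 - 48*a) + a = a**2 - 47*a)
D(h) = 81 (D(h) = 9**2 = 81)
D(w(-3, 15))/d(55) = 81/((55*(-47 + 55))) = 81/((55*8)) = 81/440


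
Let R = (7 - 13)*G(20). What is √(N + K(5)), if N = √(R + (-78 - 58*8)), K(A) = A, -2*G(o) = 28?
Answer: √(5 + I*√458) ≈ 3.6727 + 2.9135*I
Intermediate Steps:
G(o) = -14 (G(o) = -½*28 = -14)
R = 84 (R = (7 - 13)*(-14) = -6*(-14) = 84)
N = I*√458 (N = √(84 + (-78 - 58*8)) = √(84 + (-78 - 464)) = √(84 - 542) = √(-458) = I*√458 ≈ 21.401*I)
√(N + K(5)) = √(I*√458 + 5) = √(5 + I*√458)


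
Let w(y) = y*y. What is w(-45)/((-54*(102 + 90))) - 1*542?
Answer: -69401/128 ≈ -542.20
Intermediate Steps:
w(y) = y²
w(-45)/((-54*(102 + 90))) - 1*542 = (-45)²/((-54*(102 + 90))) - 1*542 = 2025/((-54*192)) - 542 = 2025/(-10368) - 542 = 2025*(-1/10368) - 542 = -25/128 - 542 = -69401/128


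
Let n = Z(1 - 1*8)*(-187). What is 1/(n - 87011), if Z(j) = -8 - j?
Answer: -1/86824 ≈ -1.1518e-5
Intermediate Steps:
n = 187 (n = (-8 - (1 - 1*8))*(-187) = (-8 - (1 - 8))*(-187) = (-8 - 1*(-7))*(-187) = (-8 + 7)*(-187) = -1*(-187) = 187)
1/(n - 87011) = 1/(187 - 87011) = 1/(-86824) = -1/86824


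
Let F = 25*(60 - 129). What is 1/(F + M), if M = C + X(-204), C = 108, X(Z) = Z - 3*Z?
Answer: -1/1209 ≈ -0.00082713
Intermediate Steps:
X(Z) = -2*Z
F = -1725 (F = 25*(-69) = -1725)
M = 516 (M = 108 - 2*(-204) = 108 + 408 = 516)
1/(F + M) = 1/(-1725 + 516) = 1/(-1209) = -1/1209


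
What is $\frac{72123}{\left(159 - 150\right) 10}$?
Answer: $\frac{24041}{30} \approx 801.37$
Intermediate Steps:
$\frac{72123}{\left(159 - 150\right) 10} = \frac{72123}{9 \cdot 10} = \frac{72123}{90} = 72123 \cdot \frac{1}{90} = \frac{24041}{30}$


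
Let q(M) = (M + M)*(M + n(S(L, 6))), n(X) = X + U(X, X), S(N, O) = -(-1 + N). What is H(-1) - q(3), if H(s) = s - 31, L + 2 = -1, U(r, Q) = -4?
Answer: -50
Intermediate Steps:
L = -3 (L = -2 - 1 = -3)
S(N, O) = 1 - N
H(s) = -31 + s
n(X) = -4 + X (n(X) = X - 4 = -4 + X)
q(M) = 2*M² (q(M) = (M + M)*(M + (-4 + (1 - 1*(-3)))) = (2*M)*(M + (-4 + (1 + 3))) = (2*M)*(M + (-4 + 4)) = (2*M)*(M + 0) = (2*M)*M = 2*M²)
H(-1) - q(3) = (-31 - 1) - 2*3² = -32 - 2*9 = -32 - 1*18 = -32 - 18 = -50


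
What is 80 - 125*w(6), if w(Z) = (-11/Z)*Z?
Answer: 1455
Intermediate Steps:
w(Z) = -11
80 - 125*w(6) = 80 - 125*(-11) = 80 + 1375 = 1455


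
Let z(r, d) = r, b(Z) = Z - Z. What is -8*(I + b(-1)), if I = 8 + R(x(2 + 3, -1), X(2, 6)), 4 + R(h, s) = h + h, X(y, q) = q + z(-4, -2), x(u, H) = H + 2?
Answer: -48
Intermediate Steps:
b(Z) = 0
x(u, H) = 2 + H
X(y, q) = -4 + q (X(y, q) = q - 4 = -4 + q)
R(h, s) = -4 + 2*h (R(h, s) = -4 + (h + h) = -4 + 2*h)
I = 6 (I = 8 + (-4 + 2*(2 - 1)) = 8 + (-4 + 2*1) = 8 + (-4 + 2) = 8 - 2 = 6)
-8*(I + b(-1)) = -8*(6 + 0) = -8*6 = -48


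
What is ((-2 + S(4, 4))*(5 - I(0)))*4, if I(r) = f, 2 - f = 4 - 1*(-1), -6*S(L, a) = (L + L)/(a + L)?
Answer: -208/3 ≈ -69.333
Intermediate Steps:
S(L, a) = -L/(3*(L + a)) (S(L, a) = -(L + L)/(6*(a + L)) = -2*L/(6*(L + a)) = -L/(3*(L + a)))
f = -3 (f = 2 - (4 - 1*(-1)) = 2 - (4 + 1) = 2 - 1*5 = 2 - 5 = -3)
I(r) = -3
((-2 + S(4, 4))*(5 - I(0)))*4 = ((-2 - 1*4/(3*4 + 3*4))*(5 - 1*(-3)))*4 = ((-2 - 1*4/(12 + 12))*(5 + 3))*4 = ((-2 - 1*4/24)*8)*4 = ((-2 - 1*4*1/24)*8)*4 = ((-2 - 1/6)*8)*4 = -13/6*8*4 = -52/3*4 = -208/3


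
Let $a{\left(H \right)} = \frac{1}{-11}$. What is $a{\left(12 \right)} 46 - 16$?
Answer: $- \frac{222}{11} \approx -20.182$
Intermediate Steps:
$a{\left(H \right)} = - \frac{1}{11}$
$a{\left(12 \right)} 46 - 16 = \left(- \frac{1}{11}\right) 46 - 16 = - \frac{46}{11} - 16 = - \frac{222}{11}$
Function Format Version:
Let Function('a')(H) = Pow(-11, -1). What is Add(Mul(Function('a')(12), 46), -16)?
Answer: Rational(-222, 11) ≈ -20.182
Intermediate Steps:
Function('a')(H) = Rational(-1, 11)
Add(Mul(Function('a')(12), 46), -16) = Add(Mul(Rational(-1, 11), 46), -16) = Add(Rational(-46, 11), -16) = Rational(-222, 11)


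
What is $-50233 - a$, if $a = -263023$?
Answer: $212790$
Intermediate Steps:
$-50233 - a = -50233 - -263023 = -50233 + 263023 = 212790$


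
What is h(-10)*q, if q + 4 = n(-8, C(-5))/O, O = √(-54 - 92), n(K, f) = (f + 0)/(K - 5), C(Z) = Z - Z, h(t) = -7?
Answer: 28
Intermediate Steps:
C(Z) = 0
n(K, f) = f/(-5 + K)
O = I*√146 (O = √(-146) = I*√146 ≈ 12.083*I)
q = -4 (q = -4 + (0/(-5 - 8))/((I*√146)) = -4 + (0/(-13))*(-I*√146/146) = -4 + (0*(-1/13))*(-I*√146/146) = -4 + 0*(-I*√146/146) = -4 + 0 = -4)
h(-10)*q = -7*(-4) = 28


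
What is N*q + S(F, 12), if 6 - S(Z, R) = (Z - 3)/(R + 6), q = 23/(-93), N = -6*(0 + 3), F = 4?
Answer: 5801/558 ≈ 10.396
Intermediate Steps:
N = -18 (N = -6*3 = -18)
q = -23/93 (q = 23*(-1/93) = -23/93 ≈ -0.24731)
S(Z, R) = 6 - (-3 + Z)/(6 + R) (S(Z, R) = 6 - (Z - 3)/(R + 6) = 6 - (-3 + Z)/(6 + R))
N*q + S(F, 12) = -18*(-23/93) + (39 - 1*4 + 6*12)/(6 + 12) = 138/31 + (39 - 4 + 72)/18 = 138/31 + (1/18)*107 = 138/31 + 107/18 = 5801/558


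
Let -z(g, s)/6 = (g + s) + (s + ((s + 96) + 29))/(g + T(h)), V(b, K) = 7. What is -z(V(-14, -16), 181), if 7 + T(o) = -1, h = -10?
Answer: -1794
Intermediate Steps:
T(o) = -8 (T(o) = -7 - 1 = -8)
z(g, s) = -6*g - 6*s - 6*(125 + 2*s)/(-8 + g) (z(g, s) = -6*((g + s) + (s + ((s + 96) + 29))/(g - 8)) = -6*((g + s) + (s + ((96 + s) + 29))/(-8 + g)) = -6*((g + s) + (s + (125 + s))/(-8 + g)) = -6*((g + s) + (125 + 2*s)/(-8 + g)) = -6*(g + s + (125 + 2*s)/(-8 + g)) = -6*g - 6*s - 6*(125 + 2*s)/(-8 + g))
-z(V(-14, -16), 181) = -6*(-125 - 1*7² + 6*181 + 8*7 - 1*7*181)/(-8 + 7) = -6*(-125 - 1*49 + 1086 + 56 - 1267)/(-1) = -6*(-1)*(-125 - 49 + 1086 + 56 - 1267) = -6*(-1)*(-299) = -1*1794 = -1794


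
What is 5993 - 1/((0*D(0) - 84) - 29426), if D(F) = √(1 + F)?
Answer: 176853431/29510 ≈ 5993.0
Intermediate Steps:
5993 - 1/((0*D(0) - 84) - 29426) = 5993 - 1/((0*√(1 + 0) - 84) - 29426) = 5993 - 1/((0*√1 - 84) - 29426) = 5993 - 1/((0*1 - 84) - 29426) = 5993 - 1/((0 - 84) - 29426) = 5993 - 1/(-84 - 29426) = 5993 - 1/(-29510) = 5993 - 1*(-1/29510) = 5993 + 1/29510 = 176853431/29510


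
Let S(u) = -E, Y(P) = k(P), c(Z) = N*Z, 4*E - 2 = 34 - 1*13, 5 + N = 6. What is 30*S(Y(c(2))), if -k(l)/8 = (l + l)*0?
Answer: -345/2 ≈ -172.50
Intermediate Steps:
N = 1 (N = -5 + 6 = 1)
E = 23/4 (E = 1/2 + (34 - 1*13)/4 = 1/2 + (34 - 13)/4 = 1/2 + (1/4)*21 = 1/2 + 21/4 = 23/4 ≈ 5.7500)
c(Z) = Z (c(Z) = 1*Z = Z)
k(l) = 0 (k(l) = -8*(l + l)*0 = -8*2*l*0 = -8*0 = 0)
Y(P) = 0
S(u) = -23/4 (S(u) = -1*23/4 = -23/4)
30*S(Y(c(2))) = 30*(-23/4) = -345/2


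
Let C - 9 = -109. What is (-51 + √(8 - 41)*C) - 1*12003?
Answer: -12054 - 100*I*√33 ≈ -12054.0 - 574.46*I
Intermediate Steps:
C = -100 (C = 9 - 109 = -100)
(-51 + √(8 - 41)*C) - 1*12003 = (-51 + √(8 - 41)*(-100)) - 1*12003 = (-51 + √(-33)*(-100)) - 12003 = (-51 + (I*√33)*(-100)) - 12003 = (-51 - 100*I*√33) - 12003 = -12054 - 100*I*√33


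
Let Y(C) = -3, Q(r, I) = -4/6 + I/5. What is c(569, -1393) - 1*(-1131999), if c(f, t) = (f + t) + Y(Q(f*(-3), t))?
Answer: 1131172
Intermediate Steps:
Q(r, I) = -⅔ + I/5 (Q(r, I) = -4*⅙ + I*(⅕) = -⅔ + I/5)
c(f, t) = -3 + f + t (c(f, t) = (f + t) - 3 = -3 + f + t)
c(569, -1393) - 1*(-1131999) = (-3 + 569 - 1393) - 1*(-1131999) = -827 + 1131999 = 1131172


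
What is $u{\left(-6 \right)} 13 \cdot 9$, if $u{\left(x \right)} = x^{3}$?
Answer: $-25272$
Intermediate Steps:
$u{\left(-6 \right)} 13 \cdot 9 = \left(-6\right)^{3} \cdot 13 \cdot 9 = \left(-216\right) 13 \cdot 9 = \left(-2808\right) 9 = -25272$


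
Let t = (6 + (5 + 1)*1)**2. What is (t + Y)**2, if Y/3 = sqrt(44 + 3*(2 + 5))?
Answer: 21321 + 864*sqrt(65) ≈ 28287.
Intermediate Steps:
t = 144 (t = (6 + 6*1)**2 = (6 + 6)**2 = 12**2 = 144)
Y = 3*sqrt(65) (Y = 3*sqrt(44 + 3*(2 + 5)) = 3*sqrt(44 + 3*7) = 3*sqrt(44 + 21) = 3*sqrt(65) ≈ 24.187)
(t + Y)**2 = (144 + 3*sqrt(65))**2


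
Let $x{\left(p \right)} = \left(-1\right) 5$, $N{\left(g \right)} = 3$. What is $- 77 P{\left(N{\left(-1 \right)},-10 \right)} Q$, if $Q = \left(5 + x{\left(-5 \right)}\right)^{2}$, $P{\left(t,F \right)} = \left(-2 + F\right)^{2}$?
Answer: $0$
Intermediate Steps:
$x{\left(p \right)} = -5$
$Q = 0$ ($Q = \left(5 - 5\right)^{2} = 0^{2} = 0$)
$- 77 P{\left(N{\left(-1 \right)},-10 \right)} Q = - 77 \left(-2 - 10\right)^{2} \cdot 0 = - 77 \left(-12\right)^{2} \cdot 0 = \left(-77\right) 144 \cdot 0 = \left(-11088\right) 0 = 0$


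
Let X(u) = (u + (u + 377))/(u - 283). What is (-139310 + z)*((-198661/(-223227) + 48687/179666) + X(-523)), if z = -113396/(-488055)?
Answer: -1093958589783926049718108/3944177384254356015 ≈ -2.7736e+5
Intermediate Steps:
z = 113396/488055 (z = -113396*(-1/488055) = 113396/488055 ≈ 0.23234)
X(u) = (377 + 2*u)/(-283 + u) (X(u) = (u + (377 + u))/(-283 + u) = (377 + 2*u)/(-283 + u))
(-139310 + z)*((-198661/(-223227) + 48687/179666) + X(-523)) = (-139310 + 113396/488055)*((-198661/(-223227) + 48687/179666) + (377 + 2*(-523))/(-283 - 523)) = -67990828654*((-198661*(-1/223227) + 48687*(1/179666)) + (377 - 1046)/(-806))/488055 = -67990828654*((198661/223227 + 48687/179666) - 1/806*(-669))/488055 = -67990828654*(46560880175/40106302182 + 669/806)/488055 = -67990828654/488055*16089796395202/8081419889673 = -1093958589783926049718108/3944177384254356015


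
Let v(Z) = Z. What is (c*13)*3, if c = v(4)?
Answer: 156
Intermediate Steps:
c = 4
(c*13)*3 = (4*13)*3 = 52*3 = 156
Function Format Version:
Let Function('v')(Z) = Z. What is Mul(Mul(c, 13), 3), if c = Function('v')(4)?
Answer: 156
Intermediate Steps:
c = 4
Mul(Mul(c, 13), 3) = Mul(Mul(4, 13), 3) = Mul(52, 3) = 156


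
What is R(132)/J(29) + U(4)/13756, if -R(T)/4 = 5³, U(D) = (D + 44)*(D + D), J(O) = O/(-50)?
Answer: 85977784/99731 ≈ 862.10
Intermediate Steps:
J(O) = -O/50 (J(O) = O*(-1/50) = -O/50)
U(D) = 2*D*(44 + D) (U(D) = (44 + D)*(2*D) = 2*D*(44 + D))
R(T) = -500 (R(T) = -4*5³ = -4*125 = -500)
R(132)/J(29) + U(4)/13756 = -500/((-1/50*29)) + (2*4*(44 + 4))/13756 = -500/(-29/50) + (2*4*48)*(1/13756) = -500*(-50/29) + 384*(1/13756) = 25000/29 + 96/3439 = 85977784/99731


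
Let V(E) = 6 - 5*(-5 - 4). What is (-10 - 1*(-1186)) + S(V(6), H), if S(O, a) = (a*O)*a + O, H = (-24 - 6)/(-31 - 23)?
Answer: 33554/27 ≈ 1242.7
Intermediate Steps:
V(E) = 51 (V(E) = 6 - 5*(-9) = 6 - 1*(-45) = 6 + 45 = 51)
H = 5/9 (H = -30/(-54) = -30*(-1/54) = 5/9 ≈ 0.55556)
S(O, a) = O + O*a² (S(O, a) = (O*a)*a + O = O*a² + O = O + O*a²)
(-10 - 1*(-1186)) + S(V(6), H) = (-10 - 1*(-1186)) + 51*(1 + (5/9)²) = (-10 + 1186) + 51*(1 + 25/81) = 1176 + 51*(106/81) = 1176 + 1802/27 = 33554/27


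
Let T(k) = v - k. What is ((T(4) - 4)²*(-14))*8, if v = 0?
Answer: -7168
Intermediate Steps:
T(k) = -k (T(k) = 0 - k = -k)
((T(4) - 4)²*(-14))*8 = ((-1*4 - 4)²*(-14))*8 = ((-4 - 4)²*(-14))*8 = ((-8)²*(-14))*8 = (64*(-14))*8 = -896*8 = -7168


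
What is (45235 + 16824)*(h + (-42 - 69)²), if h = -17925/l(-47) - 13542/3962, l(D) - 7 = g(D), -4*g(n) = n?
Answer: 1396780158346/1981 ≈ 7.0509e+8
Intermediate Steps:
g(n) = -n/4
l(D) = 7 - D/4
h = -1900607/1981 (h = -17925/(7 - ¼*(-47)) - 13542/3962 = -17925/(7 + 47/4) - 13542*1/3962 = -17925/75/4 - 6771/1981 = -17925*4/75 - 6771/1981 = -956 - 6771/1981 = -1900607/1981 ≈ -959.42)
(45235 + 16824)*(h + (-42 - 69)²) = (45235 + 16824)*(-1900607/1981 + (-42 - 69)²) = 62059*(-1900607/1981 + (-111)²) = 62059*(-1900607/1981 + 12321) = 62059*(22507294/1981) = 1396780158346/1981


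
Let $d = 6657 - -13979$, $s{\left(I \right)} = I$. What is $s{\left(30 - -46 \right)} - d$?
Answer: $-20560$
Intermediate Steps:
$d = 20636$ ($d = 6657 + 13979 = 20636$)
$s{\left(30 - -46 \right)} - d = \left(30 - -46\right) - 20636 = \left(30 + 46\right) - 20636 = 76 - 20636 = -20560$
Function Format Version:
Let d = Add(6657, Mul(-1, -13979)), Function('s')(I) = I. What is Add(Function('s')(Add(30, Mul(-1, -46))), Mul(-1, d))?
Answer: -20560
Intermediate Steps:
d = 20636 (d = Add(6657, 13979) = 20636)
Add(Function('s')(Add(30, Mul(-1, -46))), Mul(-1, d)) = Add(Add(30, Mul(-1, -46)), Mul(-1, 20636)) = Add(Add(30, 46), -20636) = Add(76, -20636) = -20560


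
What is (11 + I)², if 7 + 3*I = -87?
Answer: 3721/9 ≈ 413.44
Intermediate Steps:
I = -94/3 (I = -7/3 + (⅓)*(-87) = -7/3 - 29 = -94/3 ≈ -31.333)
(11 + I)² = (11 - 94/3)² = (-61/3)² = 3721/9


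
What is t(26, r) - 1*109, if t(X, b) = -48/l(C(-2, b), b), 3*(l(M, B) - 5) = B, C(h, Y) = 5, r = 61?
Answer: -2107/19 ≈ -110.89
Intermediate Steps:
l(M, B) = 5 + B/3
t(X, b) = -48/(5 + b/3)
t(26, r) - 1*109 = -144/(15 + 61) - 1*109 = -144/76 - 109 = -144*1/76 - 109 = -36/19 - 109 = -2107/19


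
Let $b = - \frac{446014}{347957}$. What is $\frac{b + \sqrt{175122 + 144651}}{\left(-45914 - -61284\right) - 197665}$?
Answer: $\frac{446014}{63430821315} - \frac{\sqrt{319773}}{182295} \approx -0.003095$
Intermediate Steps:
$b = - \frac{446014}{347957}$ ($b = \left(-446014\right) \frac{1}{347957} = - \frac{446014}{347957} \approx -1.2818$)
$\frac{b + \sqrt{175122 + 144651}}{\left(-45914 - -61284\right) - 197665} = \frac{- \frac{446014}{347957} + \sqrt{175122 + 144651}}{\left(-45914 - -61284\right) - 197665} = \frac{- \frac{446014}{347957} + \sqrt{319773}}{\left(-45914 + 61284\right) - 197665} = \frac{- \frac{446014}{347957} + \sqrt{319773}}{15370 - 197665} = \frac{- \frac{446014}{347957} + \sqrt{319773}}{-182295} = \left(- \frac{446014}{347957} + \sqrt{319773}\right) \left(- \frac{1}{182295}\right) = \frac{446014}{63430821315} - \frac{\sqrt{319773}}{182295}$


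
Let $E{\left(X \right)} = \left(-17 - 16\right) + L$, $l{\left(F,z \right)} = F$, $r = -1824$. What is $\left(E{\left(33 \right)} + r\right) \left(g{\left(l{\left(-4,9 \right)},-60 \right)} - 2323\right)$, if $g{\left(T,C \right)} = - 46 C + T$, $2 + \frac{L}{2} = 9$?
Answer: $-798019$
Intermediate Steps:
$L = 14$ ($L = -4 + 2 \cdot 9 = -4 + 18 = 14$)
$g{\left(T,C \right)} = T - 46 C$
$E{\left(X \right)} = -19$ ($E{\left(X \right)} = \left(-17 - 16\right) + 14 = -33 + 14 = -19$)
$\left(E{\left(33 \right)} + r\right) \left(g{\left(l{\left(-4,9 \right)},-60 \right)} - 2323\right) = \left(-19 - 1824\right) \left(\left(-4 - -2760\right) - 2323\right) = - 1843 \left(\left(-4 + 2760\right) - 2323\right) = - 1843 \left(2756 - 2323\right) = \left(-1843\right) 433 = -798019$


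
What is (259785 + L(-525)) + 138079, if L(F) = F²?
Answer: 673489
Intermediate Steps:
(259785 + L(-525)) + 138079 = (259785 + (-525)²) + 138079 = (259785 + 275625) + 138079 = 535410 + 138079 = 673489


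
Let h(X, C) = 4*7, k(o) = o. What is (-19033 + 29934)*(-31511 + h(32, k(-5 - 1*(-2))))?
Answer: -343196183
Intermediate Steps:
h(X, C) = 28
(-19033 + 29934)*(-31511 + h(32, k(-5 - 1*(-2)))) = (-19033 + 29934)*(-31511 + 28) = 10901*(-31483) = -343196183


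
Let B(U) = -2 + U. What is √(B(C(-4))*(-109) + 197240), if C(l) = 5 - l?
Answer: √196477 ≈ 443.26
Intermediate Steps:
√(B(C(-4))*(-109) + 197240) = √((-2 + (5 - 1*(-4)))*(-109) + 197240) = √((-2 + (5 + 4))*(-109) + 197240) = √((-2 + 9)*(-109) + 197240) = √(7*(-109) + 197240) = √(-763 + 197240) = √196477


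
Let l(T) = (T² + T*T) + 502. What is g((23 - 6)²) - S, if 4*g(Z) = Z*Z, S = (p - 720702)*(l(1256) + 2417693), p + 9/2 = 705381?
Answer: 341652497155/4 ≈ 8.5413e+10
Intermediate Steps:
p = 1410753/2 (p = -9/2 + 705381 = 1410753/2 ≈ 7.0538e+5)
l(T) = 502 + 2*T² (l(T) = (T² + T²) + 502 = 2*T² + 502 = 502 + 2*T²)
S = -170826206817/2 (S = (1410753/2 - 720702)*((502 + 2*1256²) + 2417693) = -30651*((502 + 2*1577536) + 2417693)/2 = -30651*((502 + 3155072) + 2417693)/2 = -30651*(3155574 + 2417693)/2 = -30651/2*5573267 = -170826206817/2 ≈ -8.5413e+10)
g(Z) = Z²/4 (g(Z) = (Z*Z)/4 = Z²/4)
g((23 - 6)²) - S = ((23 - 6)²)²/4 - 1*(-170826206817/2) = (17²)²/4 + 170826206817/2 = (¼)*289² + 170826206817/2 = (¼)*83521 + 170826206817/2 = 83521/4 + 170826206817/2 = 341652497155/4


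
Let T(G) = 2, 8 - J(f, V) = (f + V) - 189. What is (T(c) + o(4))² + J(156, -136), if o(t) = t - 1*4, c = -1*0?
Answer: 181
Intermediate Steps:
J(f, V) = 197 - V - f (J(f, V) = 8 - ((f + V) - 189) = 8 - ((V + f) - 189) = 8 - (-189 + V + f) = 8 + (189 - V - f) = 197 - V - f)
c = 0
o(t) = -4 + t (o(t) = t - 4 = -4 + t)
(T(c) + o(4))² + J(156, -136) = (2 + (-4 + 4))² + (197 - 1*(-136) - 1*156) = (2 + 0)² + (197 + 136 - 156) = 2² + 177 = 4 + 177 = 181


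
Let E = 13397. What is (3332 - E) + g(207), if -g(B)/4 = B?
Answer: -10893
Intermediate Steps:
g(B) = -4*B
(3332 - E) + g(207) = (3332 - 1*13397) - 4*207 = (3332 - 13397) - 828 = -10065 - 828 = -10893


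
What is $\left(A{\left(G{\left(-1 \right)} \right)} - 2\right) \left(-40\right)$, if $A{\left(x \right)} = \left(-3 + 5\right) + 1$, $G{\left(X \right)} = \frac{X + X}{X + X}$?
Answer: $-40$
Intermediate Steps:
$G{\left(X \right)} = 1$ ($G{\left(X \right)} = \frac{2 X}{2 X} = 2 X \frac{1}{2 X} = 1$)
$A{\left(x \right)} = 3$ ($A{\left(x \right)} = 2 + 1 = 3$)
$\left(A{\left(G{\left(-1 \right)} \right)} - 2\right) \left(-40\right) = \left(3 - 2\right) \left(-40\right) = 1 \left(-40\right) = -40$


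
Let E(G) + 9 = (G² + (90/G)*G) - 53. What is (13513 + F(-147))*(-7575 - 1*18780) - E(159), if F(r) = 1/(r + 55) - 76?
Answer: -32582458493/92 ≈ -3.5416e+8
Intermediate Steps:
F(r) = -76 + 1/(55 + r) (F(r) = 1/(55 + r) - 76 = -76 + 1/(55 + r))
E(G) = 28 + G² (E(G) = -9 + ((G² + (90/G)*G) - 53) = -9 + ((G² + 90) - 53) = -9 + ((90 + G²) - 53) = -9 + (37 + G²) = 28 + G²)
(13513 + F(-147))*(-7575 - 1*18780) - E(159) = (13513 + (-4179 - 76*(-147))/(55 - 147))*(-7575 - 1*18780) - (28 + 159²) = (13513 + (-4179 + 11172)/(-92))*(-7575 - 18780) - (28 + 25281) = (13513 - 1/92*6993)*(-26355) - 1*25309 = (13513 - 6993/92)*(-26355) - 25309 = (1236203/92)*(-26355) - 25309 = -32580130065/92 - 25309 = -32582458493/92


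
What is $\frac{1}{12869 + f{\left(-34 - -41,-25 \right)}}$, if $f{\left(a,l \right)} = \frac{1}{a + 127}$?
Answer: $\frac{134}{1724447} \approx 7.7706 \cdot 10^{-5}$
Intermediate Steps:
$f{\left(a,l \right)} = \frac{1}{127 + a}$
$\frac{1}{12869 + f{\left(-34 - -41,-25 \right)}} = \frac{1}{12869 + \frac{1}{127 - -7}} = \frac{1}{12869 + \frac{1}{127 + \left(-34 + 41\right)}} = \frac{1}{12869 + \frac{1}{127 + 7}} = \frac{1}{12869 + \frac{1}{134}} = \frac{1}{\frac{1724447}{134}} = \frac{134}{1724447}$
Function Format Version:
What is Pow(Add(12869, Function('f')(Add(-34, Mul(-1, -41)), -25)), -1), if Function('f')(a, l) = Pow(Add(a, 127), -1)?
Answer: Rational(134, 1724447) ≈ 7.7706e-5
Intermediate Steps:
Function('f')(a, l) = Pow(Add(127, a), -1)
Pow(Add(12869, Function('f')(Add(-34, Mul(-1, -41)), -25)), -1) = Pow(Add(12869, Pow(Add(127, Add(-34, Mul(-1, -41))), -1)), -1) = Pow(Add(12869, Pow(Add(127, Add(-34, 41)), -1)), -1) = Pow(Add(12869, Pow(Add(127, 7), -1)), -1) = Pow(Add(12869, Pow(134, -1)), -1) = Pow(Add(12869, Rational(1, 134)), -1) = Pow(Rational(1724447, 134), -1) = Rational(134, 1724447)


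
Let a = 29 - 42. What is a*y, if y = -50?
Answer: 650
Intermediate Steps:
a = -13
a*y = -13*(-50) = 650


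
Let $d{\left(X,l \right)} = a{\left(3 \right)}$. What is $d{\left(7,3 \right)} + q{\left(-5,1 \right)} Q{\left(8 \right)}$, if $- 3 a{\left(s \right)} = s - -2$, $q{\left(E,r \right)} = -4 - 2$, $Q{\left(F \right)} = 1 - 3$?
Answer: $\frac{31}{3} \approx 10.333$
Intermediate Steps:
$Q{\left(F \right)} = -2$
$q{\left(E,r \right)} = -6$ ($q{\left(E,r \right)} = -4 - 2 = -6$)
$a{\left(s \right)} = - \frac{2}{3} - \frac{s}{3}$ ($a{\left(s \right)} = - \frac{s - -2}{3} = - \frac{s + 2}{3} = - \frac{2 + s}{3} = - \frac{2}{3} - \frac{s}{3}$)
$d{\left(X,l \right)} = - \frac{5}{3}$ ($d{\left(X,l \right)} = - \frac{2}{3} - 1 = - \frac{5}{3}$)
$d{\left(7,3 \right)} + q{\left(-5,1 \right)} Q{\left(8 \right)} = - \frac{5}{3} - -12 = - \frac{5}{3} + 12 = \frac{31}{3}$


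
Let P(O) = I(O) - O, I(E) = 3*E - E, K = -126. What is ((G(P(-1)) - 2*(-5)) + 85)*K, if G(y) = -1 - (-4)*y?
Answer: -11340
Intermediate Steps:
I(E) = 2*E
P(O) = O (P(O) = 2*O - O = O)
G(y) = -1 + 4*y
((G(P(-1)) - 2*(-5)) + 85)*K = (((-1 + 4*(-1)) - 2*(-5)) + 85)*(-126) = (((-1 - 4) + 10) + 85)*(-126) = ((-5 + 10) + 85)*(-126) = (5 + 85)*(-126) = 90*(-126) = -11340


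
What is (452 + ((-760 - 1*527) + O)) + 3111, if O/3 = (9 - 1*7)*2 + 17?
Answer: 2339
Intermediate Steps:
O = 63 (O = 3*((9 - 1*7)*2 + 17) = 3*((9 - 7)*2 + 17) = 3*(2*2 + 17) = 3*(4 + 17) = 3*21 = 63)
(452 + ((-760 - 1*527) + O)) + 3111 = (452 + ((-760 - 1*527) + 63)) + 3111 = (452 + ((-760 - 527) + 63)) + 3111 = (452 + (-1287 + 63)) + 3111 = (452 - 1224) + 3111 = -772 + 3111 = 2339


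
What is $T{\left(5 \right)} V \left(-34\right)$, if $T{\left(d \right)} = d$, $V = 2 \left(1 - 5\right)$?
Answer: $1360$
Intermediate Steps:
$V = -8$ ($V = 2 \left(-4\right) = -8$)
$T{\left(5 \right)} V \left(-34\right) = 5 \left(-8\right) \left(-34\right) = \left(-40\right) \left(-34\right) = 1360$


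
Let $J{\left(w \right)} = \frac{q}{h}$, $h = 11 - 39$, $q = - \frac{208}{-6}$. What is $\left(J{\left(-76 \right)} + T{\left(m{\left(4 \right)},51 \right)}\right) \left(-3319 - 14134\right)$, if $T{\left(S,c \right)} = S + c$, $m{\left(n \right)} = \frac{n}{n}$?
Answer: $- \frac{18604898}{21} \approx -8.8595 \cdot 10^{5}$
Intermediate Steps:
$m{\left(n \right)} = 1$
$q = \frac{104}{3}$ ($q = \left(-208\right) \left(- \frac{1}{6}\right) = \frac{104}{3} \approx 34.667$)
$h = -28$
$J{\left(w \right)} = - \frac{26}{21}$ ($J{\left(w \right)} = \frac{104}{3 \left(-28\right)} = \frac{104}{3} \left(- \frac{1}{28}\right) = - \frac{26}{21}$)
$\left(J{\left(-76 \right)} + T{\left(m{\left(4 \right)},51 \right)}\right) \left(-3319 - 14134\right) = \left(- \frac{26}{21} + \left(1 + 51\right)\right) \left(-3319 - 14134\right) = \left(- \frac{26}{21} + 52\right) \left(-17453\right) = \frac{1066}{21} \left(-17453\right) = - \frac{18604898}{21}$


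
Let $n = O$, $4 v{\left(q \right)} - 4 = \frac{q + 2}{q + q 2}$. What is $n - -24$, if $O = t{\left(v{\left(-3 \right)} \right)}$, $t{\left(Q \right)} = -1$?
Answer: $23$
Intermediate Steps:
$v{\left(q \right)} = 1 + \frac{2 + q}{12 q}$ ($v{\left(q \right)} = 1 + \frac{\left(q + 2\right) \frac{1}{q + q 2}}{4} = 1 + \frac{\left(2 + q\right) \frac{1}{q + 2 q}}{4} = 1 + \frac{\left(2 + q\right) \frac{1}{3 q}}{4} = 1 + \frac{\frac{1}{3} \frac{1}{q} \left(2 + q\right)}{4} = 1 + \frac{2 + q}{12 q}$)
$O = -1$
$n = -1$
$n - -24 = -1 - -24 = -1 + 24 = 23$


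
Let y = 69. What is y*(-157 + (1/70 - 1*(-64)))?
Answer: -449121/70 ≈ -6416.0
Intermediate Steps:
y*(-157 + (1/70 - 1*(-64))) = 69*(-157 + (1/70 - 1*(-64))) = 69*(-157 + (1/70 + 64)) = 69*(-157 + 4481/70) = 69*(-6509/70) = -449121/70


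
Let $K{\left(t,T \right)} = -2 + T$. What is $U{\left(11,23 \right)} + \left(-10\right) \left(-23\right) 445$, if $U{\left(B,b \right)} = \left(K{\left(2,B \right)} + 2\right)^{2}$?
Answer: $102471$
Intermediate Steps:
$U{\left(B,b \right)} = B^{2}$ ($U{\left(B,b \right)} = \left(\left(-2 + B\right) + 2\right)^{2} = B^{2}$)
$U{\left(11,23 \right)} + \left(-10\right) \left(-23\right) 445 = 11^{2} + \left(-10\right) \left(-23\right) 445 = 121 + 230 \cdot 445 = 121 + 102350 = 102471$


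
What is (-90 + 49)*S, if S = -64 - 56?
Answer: 4920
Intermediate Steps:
S = -120
(-90 + 49)*S = (-90 + 49)*(-120) = -41*(-120) = 4920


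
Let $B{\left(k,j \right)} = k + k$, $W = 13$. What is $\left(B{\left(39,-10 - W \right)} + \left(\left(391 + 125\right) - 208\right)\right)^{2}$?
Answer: $148996$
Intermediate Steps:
$B{\left(k,j \right)} = 2 k$
$\left(B{\left(39,-10 - W \right)} + \left(\left(391 + 125\right) - 208\right)\right)^{2} = \left(2 \cdot 39 + \left(\left(391 + 125\right) - 208\right)\right)^{2} = \left(78 + \left(516 - 208\right)\right)^{2} = \left(78 + 308\right)^{2} = 386^{2} = 148996$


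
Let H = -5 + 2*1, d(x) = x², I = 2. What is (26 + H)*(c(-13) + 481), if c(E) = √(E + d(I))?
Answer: 11063 + 69*I ≈ 11063.0 + 69.0*I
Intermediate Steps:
c(E) = √(4 + E) (c(E) = √(E + 2²) = √(E + 4) = √(4 + E))
H = -3 (H = -5 + 2 = -3)
(26 + H)*(c(-13) + 481) = (26 - 3)*(√(4 - 13) + 481) = 23*(√(-9) + 481) = 23*(3*I + 481) = 23*(481 + 3*I) = 11063 + 69*I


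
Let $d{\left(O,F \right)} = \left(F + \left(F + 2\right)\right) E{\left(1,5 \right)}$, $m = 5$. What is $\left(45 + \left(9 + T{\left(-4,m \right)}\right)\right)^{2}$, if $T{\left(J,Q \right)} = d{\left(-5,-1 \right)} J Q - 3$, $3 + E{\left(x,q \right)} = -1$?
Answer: $2601$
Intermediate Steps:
$E{\left(x,q \right)} = -4$ ($E{\left(x,q \right)} = -3 - 1 = -4$)
$d{\left(O,F \right)} = -8 - 8 F$ ($d{\left(O,F \right)} = \left(F + \left(F + 2\right)\right) \left(-4\right) = \left(F + \left(2 + F\right)\right) \left(-4\right) = \left(2 + 2 F\right) \left(-4\right) = -8 - 8 F$)
$T{\left(J,Q \right)} = -3$ ($T{\left(J,Q \right)} = \left(-8 - -8\right) J Q - 3 = \left(-8 + 8\right) J Q - 3 = 0 J Q - 3 = 0 Q - 3 = 0 - 3 = -3$)
$\left(45 + \left(9 + T{\left(-4,m \right)}\right)\right)^{2} = \left(45 + \left(9 - 3\right)\right)^{2} = \left(45 + 6\right)^{2} = 51^{2} = 2601$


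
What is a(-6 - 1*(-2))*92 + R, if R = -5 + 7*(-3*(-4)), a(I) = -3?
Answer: -197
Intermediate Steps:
R = 79 (R = -5 + 7*12 = -5 + 84 = 79)
a(-6 - 1*(-2))*92 + R = -3*92 + 79 = -276 + 79 = -197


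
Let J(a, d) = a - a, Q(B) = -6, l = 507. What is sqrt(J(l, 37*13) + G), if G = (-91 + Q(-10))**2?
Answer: 97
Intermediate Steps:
J(a, d) = 0
G = 9409 (G = (-91 - 6)**2 = (-97)**2 = 9409)
sqrt(J(l, 37*13) + G) = sqrt(0 + 9409) = sqrt(9409) = 97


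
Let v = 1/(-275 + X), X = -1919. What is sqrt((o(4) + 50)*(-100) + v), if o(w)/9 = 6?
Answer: 3*I*sqrt(5562424066)/2194 ≈ 101.98*I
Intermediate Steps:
o(w) = 54 (o(w) = 9*6 = 54)
v = -1/2194 (v = 1/(-275 - 1919) = 1/(-2194) = -1/2194 ≈ -0.00045579)
sqrt((o(4) + 50)*(-100) + v) = sqrt((54 + 50)*(-100) - 1/2194) = sqrt(104*(-100) - 1/2194) = sqrt(-10400 - 1/2194) = sqrt(-22817601/2194) = 3*I*sqrt(5562424066)/2194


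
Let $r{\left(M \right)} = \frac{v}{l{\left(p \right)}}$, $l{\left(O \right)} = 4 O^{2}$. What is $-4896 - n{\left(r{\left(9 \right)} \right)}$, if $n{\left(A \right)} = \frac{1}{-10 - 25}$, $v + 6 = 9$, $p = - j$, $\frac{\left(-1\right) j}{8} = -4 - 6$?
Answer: $- \frac{171359}{35} \approx -4896.0$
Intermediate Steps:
$j = 80$ ($j = - 8 \left(-4 - 6\right) = \left(-8\right) \left(-10\right) = 80$)
$p = -80$ ($p = \left(-1\right) 80 = -80$)
$v = 3$ ($v = -6 + 9 = 3$)
$r{\left(M \right)} = \frac{3}{25600}$ ($r{\left(M \right)} = \frac{3}{4 \left(-80\right)^{2}} = \frac{3}{4 \cdot 6400} = \frac{3}{25600}$)
$n{\left(A \right)} = - \frac{1}{35}$ ($n{\left(A \right)} = \frac{1}{-35} = - \frac{1}{35}$)
$-4896 - n{\left(r{\left(9 \right)} \right)} = -4896 - - \frac{1}{35} = -4896 + \frac{1}{35} = - \frac{171359}{35}$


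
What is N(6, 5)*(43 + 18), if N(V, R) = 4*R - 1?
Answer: 1159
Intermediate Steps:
N(V, R) = -1 + 4*R
N(6, 5)*(43 + 18) = (-1 + 4*5)*(43 + 18) = (-1 + 20)*61 = 19*61 = 1159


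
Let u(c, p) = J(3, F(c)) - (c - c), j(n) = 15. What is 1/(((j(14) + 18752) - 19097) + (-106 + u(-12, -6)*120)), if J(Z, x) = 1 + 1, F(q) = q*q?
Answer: -1/196 ≈ -0.0051020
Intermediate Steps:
F(q) = q**2
J(Z, x) = 2
u(c, p) = 2 (u(c, p) = 2 - (c - c) = 2 - 1*0 = 2 + 0 = 2)
1/(((j(14) + 18752) - 19097) + (-106 + u(-12, -6)*120)) = 1/(((15 + 18752) - 19097) + (-106 + 2*120)) = 1/((18767 - 19097) + (-106 + 240)) = 1/(-330 + 134) = 1/(-196) = -1/196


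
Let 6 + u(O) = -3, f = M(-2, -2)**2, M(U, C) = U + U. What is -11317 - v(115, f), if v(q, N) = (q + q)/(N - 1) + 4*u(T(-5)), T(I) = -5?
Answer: -33889/3 ≈ -11296.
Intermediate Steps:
M(U, C) = 2*U
f = 16 (f = (2*(-2))**2 = (-4)**2 = 16)
u(O) = -9 (u(O) = -6 - 3 = -9)
v(q, N) = -36 + 2*q/(-1 + N) (v(q, N) = (q + q)/(N - 1) + 4*(-9) = (2*q)/(-1 + N) - 36 = 2*q/(-1 + N) - 36 = -36 + 2*q/(-1 + N))
-11317 - v(115, f) = -11317 - 2*(18 + 115 - 18*16)/(-1 + 16) = -11317 - 2*(18 + 115 - 288)/15 = -11317 - 2*(-155)/15 = -11317 - 1*(-62/3) = -11317 + 62/3 = -33889/3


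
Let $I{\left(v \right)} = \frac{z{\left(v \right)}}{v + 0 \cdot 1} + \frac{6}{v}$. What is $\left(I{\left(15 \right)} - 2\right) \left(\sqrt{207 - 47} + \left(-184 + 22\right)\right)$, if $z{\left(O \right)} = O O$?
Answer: $- \frac{10854}{5} + \frac{268 \sqrt{10}}{5} \approx -2001.3$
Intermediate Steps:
$z{\left(O \right)} = O^{2}$
$I{\left(v \right)} = v + \frac{6}{v}$ ($I{\left(v \right)} = \frac{v^{2}}{v + 0 \cdot 1} + \frac{6}{v} = \frac{v^{2}}{v + 0} + \frac{6}{v} = \frac{v^{2}}{v} + \frac{6}{v} = v + \frac{6}{v}$)
$\left(I{\left(15 \right)} - 2\right) \left(\sqrt{207 - 47} + \left(-184 + 22\right)\right) = \left(\left(15 + \frac{6}{15}\right) - 2\right) \left(\sqrt{207 - 47} + \left(-184 + 22\right)\right) = \left(\left(15 + 6 \cdot \frac{1}{15}\right) - 2\right) \left(\sqrt{160} - 162\right) = \left(\left(15 + \frac{2}{5}\right) - 2\right) \left(4 \sqrt{10} - 162\right) = \left(\frac{77}{5} - 2\right) \left(-162 + 4 \sqrt{10}\right) = \frac{67 \left(-162 + 4 \sqrt{10}\right)}{5} = - \frac{10854}{5} + \frac{268 \sqrt{10}}{5}$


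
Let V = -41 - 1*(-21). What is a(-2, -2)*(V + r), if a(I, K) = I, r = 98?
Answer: -156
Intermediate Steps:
V = -20 (V = -41 + 21 = -20)
a(-2, -2)*(V + r) = -2*(-20 + 98) = -2*78 = -156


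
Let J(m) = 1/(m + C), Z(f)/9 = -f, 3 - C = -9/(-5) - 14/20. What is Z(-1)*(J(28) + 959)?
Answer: 2580759/299 ≈ 8631.3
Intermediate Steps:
C = 19/10 (C = 3 - (-9/(-5) - 14/20) = 3 - (-9*(-⅕) - 14*1/20) = 3 - (9/5 - 7/10) = 3 - 1*11/10 = 3 - 11/10 = 19/10 ≈ 1.9000)
Z(f) = -9*f (Z(f) = 9*(-f) = -9*f)
J(m) = 1/(19/10 + m) (J(m) = 1/(m + 19/10) = 1/(19/10 + m))
Z(-1)*(J(28) + 959) = (-9*(-1))*(10/(19 + 10*28) + 959) = 9*(10/(19 + 280) + 959) = 9*(10/299 + 959) = 9*(286751/299) = 2580759/299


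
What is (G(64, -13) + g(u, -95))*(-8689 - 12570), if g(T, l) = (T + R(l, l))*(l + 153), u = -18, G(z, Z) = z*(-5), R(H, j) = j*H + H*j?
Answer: -22227049824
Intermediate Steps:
R(H, j) = 2*H*j (R(H, j) = H*j + H*j = 2*H*j)
G(z, Z) = -5*z
g(T, l) = (153 + l)*(T + 2*l²) (g(T, l) = (T + 2*l*l)*(l + 153) = (T + 2*l²)*(153 + l) = (153 + l)*(T + 2*l²))
(G(64, -13) + g(u, -95))*(-8689 - 12570) = (-5*64 + (2*(-95)³ + 153*(-18) + 306*(-95)² - 18*(-95)))*(-8689 - 12570) = (-320 + (2*(-857375) - 2754 + 306*9025 + 1710))*(-21259) = (-320 + (-1714750 - 2754 + 2761650 + 1710))*(-21259) = (-320 + 1045856)*(-21259) = 1045536*(-21259) = -22227049824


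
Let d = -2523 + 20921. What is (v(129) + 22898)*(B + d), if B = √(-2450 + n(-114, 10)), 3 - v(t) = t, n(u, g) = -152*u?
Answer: 418959256 + 22772*√14878 ≈ 4.2174e+8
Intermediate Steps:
v(t) = 3 - t
B = √14878 (B = √(-2450 - 152*(-114)) = √(-2450 + 17328) = √14878 ≈ 121.98)
d = 18398
(v(129) + 22898)*(B + d) = ((3 - 1*129) + 22898)*(√14878 + 18398) = ((3 - 129) + 22898)*(18398 + √14878) = (-126 + 22898)*(18398 + √14878) = 22772*(18398 + √14878) = 418959256 + 22772*√14878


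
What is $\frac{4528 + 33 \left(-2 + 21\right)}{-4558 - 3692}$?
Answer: $- \frac{1031}{1650} \approx -0.62485$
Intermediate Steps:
$\frac{4528 + 33 \left(-2 + 21\right)}{-4558 - 3692} = \frac{4528 + 33 \cdot 19}{-8250} = \left(4528 + 627\right) \left(- \frac{1}{8250}\right) = 5155 \left(- \frac{1}{8250}\right) = - \frac{1031}{1650}$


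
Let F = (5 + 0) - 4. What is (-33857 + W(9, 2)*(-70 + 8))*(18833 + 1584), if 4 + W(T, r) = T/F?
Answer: -697587639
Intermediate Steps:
F = 1 (F = 5 - 4 = 1)
W(T, r) = -4 + T (W(T, r) = -4 + T/1 = -4 + T*1 = -4 + T)
(-33857 + W(9, 2)*(-70 + 8))*(18833 + 1584) = (-33857 + (-4 + 9)*(-70 + 8))*(18833 + 1584) = (-33857 + 5*(-62))*20417 = (-33857 - 310)*20417 = -34167*20417 = -697587639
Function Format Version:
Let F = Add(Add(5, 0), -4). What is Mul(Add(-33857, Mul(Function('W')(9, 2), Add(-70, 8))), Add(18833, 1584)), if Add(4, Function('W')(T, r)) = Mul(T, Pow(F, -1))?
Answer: -697587639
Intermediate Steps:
F = 1 (F = Add(5, -4) = 1)
Function('W')(T, r) = Add(-4, T) (Function('W')(T, r) = Add(-4, Mul(T, Pow(1, -1))) = Add(-4, Mul(T, 1)) = Add(-4, T))
Mul(Add(-33857, Mul(Function('W')(9, 2), Add(-70, 8))), Add(18833, 1584)) = Mul(Add(-33857, Mul(Add(-4, 9), Add(-70, 8))), Add(18833, 1584)) = Mul(Add(-33857, Mul(5, -62)), 20417) = Mul(Add(-33857, -310), 20417) = Mul(-34167, 20417) = -697587639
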